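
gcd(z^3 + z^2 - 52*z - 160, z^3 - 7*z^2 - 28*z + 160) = z^2 - 3*z - 40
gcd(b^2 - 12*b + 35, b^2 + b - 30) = b - 5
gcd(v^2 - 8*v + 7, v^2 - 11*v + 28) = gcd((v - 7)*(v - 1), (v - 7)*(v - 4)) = v - 7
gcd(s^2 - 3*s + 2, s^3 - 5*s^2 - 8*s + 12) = s - 1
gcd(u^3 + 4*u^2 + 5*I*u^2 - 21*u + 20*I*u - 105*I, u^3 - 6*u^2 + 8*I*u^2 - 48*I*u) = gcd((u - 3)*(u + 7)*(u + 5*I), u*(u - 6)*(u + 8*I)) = 1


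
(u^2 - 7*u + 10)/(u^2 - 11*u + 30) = (u - 2)/(u - 6)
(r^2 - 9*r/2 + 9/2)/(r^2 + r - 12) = (r - 3/2)/(r + 4)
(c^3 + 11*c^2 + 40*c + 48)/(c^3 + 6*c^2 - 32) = (c + 3)/(c - 2)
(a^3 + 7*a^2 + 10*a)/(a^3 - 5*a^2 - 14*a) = (a + 5)/(a - 7)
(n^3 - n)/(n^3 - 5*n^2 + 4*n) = (n + 1)/(n - 4)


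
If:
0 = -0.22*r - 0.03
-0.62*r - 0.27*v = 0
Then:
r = -0.14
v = 0.31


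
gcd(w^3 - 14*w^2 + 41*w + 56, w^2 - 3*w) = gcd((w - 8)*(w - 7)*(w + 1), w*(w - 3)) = 1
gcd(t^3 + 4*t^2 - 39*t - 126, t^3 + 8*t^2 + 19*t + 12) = t + 3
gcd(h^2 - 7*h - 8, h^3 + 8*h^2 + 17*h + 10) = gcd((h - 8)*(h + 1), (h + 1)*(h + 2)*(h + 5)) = h + 1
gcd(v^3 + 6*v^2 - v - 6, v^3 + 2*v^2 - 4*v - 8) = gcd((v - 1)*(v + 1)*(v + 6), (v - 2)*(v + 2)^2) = 1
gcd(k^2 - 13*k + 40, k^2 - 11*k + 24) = k - 8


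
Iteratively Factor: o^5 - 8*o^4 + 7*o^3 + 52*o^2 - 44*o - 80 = (o - 2)*(o^4 - 6*o^3 - 5*o^2 + 42*o + 40) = (o - 4)*(o - 2)*(o^3 - 2*o^2 - 13*o - 10) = (o - 4)*(o - 2)*(o + 2)*(o^2 - 4*o - 5) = (o - 5)*(o - 4)*(o - 2)*(o + 2)*(o + 1)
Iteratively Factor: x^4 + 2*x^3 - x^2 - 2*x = (x + 2)*(x^3 - x) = (x - 1)*(x + 2)*(x^2 + x) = (x - 1)*(x + 1)*(x + 2)*(x)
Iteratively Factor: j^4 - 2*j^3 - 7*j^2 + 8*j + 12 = (j + 2)*(j^3 - 4*j^2 + j + 6) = (j + 1)*(j + 2)*(j^2 - 5*j + 6) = (j - 2)*(j + 1)*(j + 2)*(j - 3)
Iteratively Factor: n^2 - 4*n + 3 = (n - 1)*(n - 3)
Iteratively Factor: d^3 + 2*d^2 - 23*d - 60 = (d + 4)*(d^2 - 2*d - 15) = (d - 5)*(d + 4)*(d + 3)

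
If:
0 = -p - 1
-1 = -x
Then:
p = -1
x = 1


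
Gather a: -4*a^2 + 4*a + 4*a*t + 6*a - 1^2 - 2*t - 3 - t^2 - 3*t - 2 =-4*a^2 + a*(4*t + 10) - t^2 - 5*t - 6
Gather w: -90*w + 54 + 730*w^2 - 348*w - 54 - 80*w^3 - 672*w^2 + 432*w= -80*w^3 + 58*w^2 - 6*w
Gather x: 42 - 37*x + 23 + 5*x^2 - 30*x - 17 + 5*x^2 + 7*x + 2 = 10*x^2 - 60*x + 50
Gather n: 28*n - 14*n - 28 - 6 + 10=14*n - 24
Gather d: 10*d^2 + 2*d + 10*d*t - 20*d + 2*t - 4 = 10*d^2 + d*(10*t - 18) + 2*t - 4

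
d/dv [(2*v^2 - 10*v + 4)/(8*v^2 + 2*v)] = (21*v^2 - 16*v - 2)/(v^2*(16*v^2 + 8*v + 1))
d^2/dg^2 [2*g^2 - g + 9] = 4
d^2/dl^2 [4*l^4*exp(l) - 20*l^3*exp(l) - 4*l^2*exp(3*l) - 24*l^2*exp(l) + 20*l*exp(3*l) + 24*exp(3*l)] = 4*(l^4 + 3*l^3 - 9*l^2*exp(2*l) - 24*l^2 + 33*l*exp(2*l) - 54*l + 82*exp(2*l) - 12)*exp(l)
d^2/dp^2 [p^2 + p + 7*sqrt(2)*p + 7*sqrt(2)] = 2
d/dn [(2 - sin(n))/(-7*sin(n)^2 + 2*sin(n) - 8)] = (-7*sin(n)^2 + 28*sin(n) + 4)*cos(n)/(7*sin(n)^2 - 2*sin(n) + 8)^2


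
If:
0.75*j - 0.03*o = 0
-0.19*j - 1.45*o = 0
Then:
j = 0.00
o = 0.00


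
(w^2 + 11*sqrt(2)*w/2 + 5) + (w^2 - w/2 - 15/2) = 2*w^2 - w/2 + 11*sqrt(2)*w/2 - 5/2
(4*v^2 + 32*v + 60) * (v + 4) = 4*v^3 + 48*v^2 + 188*v + 240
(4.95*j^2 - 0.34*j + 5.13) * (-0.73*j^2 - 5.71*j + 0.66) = -3.6135*j^4 - 28.0163*j^3 + 1.4635*j^2 - 29.5167*j + 3.3858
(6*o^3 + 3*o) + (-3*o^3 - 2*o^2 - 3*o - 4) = 3*o^3 - 2*o^2 - 4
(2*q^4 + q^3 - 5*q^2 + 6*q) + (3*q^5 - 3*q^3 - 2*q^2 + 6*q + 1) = 3*q^5 + 2*q^4 - 2*q^3 - 7*q^2 + 12*q + 1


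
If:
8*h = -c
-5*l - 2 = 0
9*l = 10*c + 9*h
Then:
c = -144/355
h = 18/355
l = -2/5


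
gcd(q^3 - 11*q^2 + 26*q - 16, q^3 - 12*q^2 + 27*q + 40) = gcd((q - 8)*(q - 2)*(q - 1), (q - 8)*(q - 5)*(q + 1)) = q - 8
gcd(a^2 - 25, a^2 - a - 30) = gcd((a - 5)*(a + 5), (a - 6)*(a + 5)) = a + 5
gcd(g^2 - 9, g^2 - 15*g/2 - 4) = 1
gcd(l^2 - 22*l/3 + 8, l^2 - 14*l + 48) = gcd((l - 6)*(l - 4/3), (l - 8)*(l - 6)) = l - 6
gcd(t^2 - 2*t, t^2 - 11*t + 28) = 1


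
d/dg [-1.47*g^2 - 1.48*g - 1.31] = -2.94*g - 1.48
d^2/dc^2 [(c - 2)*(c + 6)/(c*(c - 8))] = 24*(c^3 - 3*c^2 + 24*c - 64)/(c^3*(c^3 - 24*c^2 + 192*c - 512))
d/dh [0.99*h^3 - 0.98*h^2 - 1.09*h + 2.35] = 2.97*h^2 - 1.96*h - 1.09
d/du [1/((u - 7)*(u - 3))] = 2*(5 - u)/(u^4 - 20*u^3 + 142*u^2 - 420*u + 441)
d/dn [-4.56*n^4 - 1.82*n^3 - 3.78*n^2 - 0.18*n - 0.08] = -18.24*n^3 - 5.46*n^2 - 7.56*n - 0.18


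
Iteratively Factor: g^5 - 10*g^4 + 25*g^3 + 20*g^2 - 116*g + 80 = (g - 2)*(g^4 - 8*g^3 + 9*g^2 + 38*g - 40) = (g - 2)*(g + 2)*(g^3 - 10*g^2 + 29*g - 20) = (g - 5)*(g - 2)*(g + 2)*(g^2 - 5*g + 4) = (g - 5)*(g - 4)*(g - 2)*(g + 2)*(g - 1)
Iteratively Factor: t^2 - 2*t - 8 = (t - 4)*(t + 2)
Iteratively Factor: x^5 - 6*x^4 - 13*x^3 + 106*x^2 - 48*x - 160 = (x + 1)*(x^4 - 7*x^3 - 6*x^2 + 112*x - 160) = (x + 1)*(x + 4)*(x^3 - 11*x^2 + 38*x - 40) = (x - 2)*(x + 1)*(x + 4)*(x^2 - 9*x + 20) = (x - 4)*(x - 2)*(x + 1)*(x + 4)*(x - 5)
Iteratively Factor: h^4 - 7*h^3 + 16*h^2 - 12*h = (h - 2)*(h^3 - 5*h^2 + 6*h) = h*(h - 2)*(h^2 - 5*h + 6) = h*(h - 3)*(h - 2)*(h - 2)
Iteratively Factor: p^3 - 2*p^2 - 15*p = (p + 3)*(p^2 - 5*p) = p*(p + 3)*(p - 5)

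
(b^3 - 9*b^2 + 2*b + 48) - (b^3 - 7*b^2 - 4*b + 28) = -2*b^2 + 6*b + 20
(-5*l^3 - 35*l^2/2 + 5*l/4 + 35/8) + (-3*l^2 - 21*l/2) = -5*l^3 - 41*l^2/2 - 37*l/4 + 35/8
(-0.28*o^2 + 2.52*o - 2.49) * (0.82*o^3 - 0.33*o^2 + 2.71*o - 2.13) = -0.2296*o^5 + 2.1588*o^4 - 3.6322*o^3 + 8.2473*o^2 - 12.1155*o + 5.3037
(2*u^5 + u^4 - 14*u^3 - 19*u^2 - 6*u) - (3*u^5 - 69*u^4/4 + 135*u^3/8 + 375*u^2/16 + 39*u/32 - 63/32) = -u^5 + 73*u^4/4 - 247*u^3/8 - 679*u^2/16 - 231*u/32 + 63/32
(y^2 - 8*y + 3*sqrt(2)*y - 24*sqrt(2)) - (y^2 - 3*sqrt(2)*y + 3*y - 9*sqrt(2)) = -11*y + 6*sqrt(2)*y - 15*sqrt(2)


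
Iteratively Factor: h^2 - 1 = (h - 1)*(h + 1)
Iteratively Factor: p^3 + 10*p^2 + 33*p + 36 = (p + 3)*(p^2 + 7*p + 12) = (p + 3)*(p + 4)*(p + 3)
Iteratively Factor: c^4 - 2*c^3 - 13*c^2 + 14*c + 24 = (c - 2)*(c^3 - 13*c - 12) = (c - 2)*(c + 1)*(c^2 - c - 12) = (c - 2)*(c + 1)*(c + 3)*(c - 4)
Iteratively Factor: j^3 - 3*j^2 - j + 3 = (j - 3)*(j^2 - 1) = (j - 3)*(j + 1)*(j - 1)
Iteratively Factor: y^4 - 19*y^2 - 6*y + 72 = (y - 4)*(y^3 + 4*y^2 - 3*y - 18) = (y - 4)*(y + 3)*(y^2 + y - 6) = (y - 4)*(y + 3)^2*(y - 2)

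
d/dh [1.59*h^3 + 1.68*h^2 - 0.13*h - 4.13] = 4.77*h^2 + 3.36*h - 0.13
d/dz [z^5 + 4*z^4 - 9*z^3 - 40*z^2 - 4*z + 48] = 5*z^4 + 16*z^3 - 27*z^2 - 80*z - 4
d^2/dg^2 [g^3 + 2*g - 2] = 6*g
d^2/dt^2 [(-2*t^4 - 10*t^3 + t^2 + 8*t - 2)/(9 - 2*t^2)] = 2*(8*t^6 - 108*t^4 + 148*t^3 + 942*t^2 + 1998*t - 45)/(8*t^6 - 108*t^4 + 486*t^2 - 729)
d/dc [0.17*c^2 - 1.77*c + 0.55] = 0.34*c - 1.77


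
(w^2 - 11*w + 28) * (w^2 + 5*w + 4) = w^4 - 6*w^3 - 23*w^2 + 96*w + 112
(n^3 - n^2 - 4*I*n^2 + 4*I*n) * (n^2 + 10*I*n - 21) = n^5 - n^4 + 6*I*n^4 + 19*n^3 - 6*I*n^3 - 19*n^2 + 84*I*n^2 - 84*I*n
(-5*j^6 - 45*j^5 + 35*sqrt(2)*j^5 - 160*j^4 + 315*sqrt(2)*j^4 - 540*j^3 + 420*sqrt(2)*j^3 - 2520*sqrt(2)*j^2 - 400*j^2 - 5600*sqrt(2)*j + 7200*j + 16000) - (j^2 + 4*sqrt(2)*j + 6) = -5*j^6 - 45*j^5 + 35*sqrt(2)*j^5 - 160*j^4 + 315*sqrt(2)*j^4 - 540*j^3 + 420*sqrt(2)*j^3 - 2520*sqrt(2)*j^2 - 401*j^2 - 5604*sqrt(2)*j + 7200*j + 15994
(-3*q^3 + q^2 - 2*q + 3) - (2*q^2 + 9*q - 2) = -3*q^3 - q^2 - 11*q + 5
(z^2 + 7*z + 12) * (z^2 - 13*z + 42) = z^4 - 6*z^3 - 37*z^2 + 138*z + 504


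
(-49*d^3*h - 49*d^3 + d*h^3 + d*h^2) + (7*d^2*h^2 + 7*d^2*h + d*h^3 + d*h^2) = -49*d^3*h - 49*d^3 + 7*d^2*h^2 + 7*d^2*h + 2*d*h^3 + 2*d*h^2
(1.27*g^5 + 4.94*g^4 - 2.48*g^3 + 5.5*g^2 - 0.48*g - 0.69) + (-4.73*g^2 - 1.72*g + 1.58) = 1.27*g^5 + 4.94*g^4 - 2.48*g^3 + 0.77*g^2 - 2.2*g + 0.89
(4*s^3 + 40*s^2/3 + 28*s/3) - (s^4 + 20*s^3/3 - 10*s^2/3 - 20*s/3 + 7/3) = -s^4 - 8*s^3/3 + 50*s^2/3 + 16*s - 7/3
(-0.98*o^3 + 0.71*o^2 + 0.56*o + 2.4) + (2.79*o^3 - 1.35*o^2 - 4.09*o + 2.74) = 1.81*o^3 - 0.64*o^2 - 3.53*o + 5.14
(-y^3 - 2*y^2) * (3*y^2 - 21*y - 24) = -3*y^5 + 15*y^4 + 66*y^3 + 48*y^2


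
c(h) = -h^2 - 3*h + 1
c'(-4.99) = 6.98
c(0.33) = -0.10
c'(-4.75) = 6.50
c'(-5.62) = 8.24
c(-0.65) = 2.53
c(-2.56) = 2.13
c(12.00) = -179.00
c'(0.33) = -3.66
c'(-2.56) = 2.12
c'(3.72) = -10.44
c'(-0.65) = -1.70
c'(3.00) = -9.00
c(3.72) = -24.00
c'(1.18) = -5.36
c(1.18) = -3.93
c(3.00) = -17.00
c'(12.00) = -27.00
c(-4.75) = -7.31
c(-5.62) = -13.72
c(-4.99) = -8.93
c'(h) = -2*h - 3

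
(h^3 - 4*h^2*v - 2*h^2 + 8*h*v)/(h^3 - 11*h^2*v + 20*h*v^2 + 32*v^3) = h*(2 - h)/(-h^2 + 7*h*v + 8*v^2)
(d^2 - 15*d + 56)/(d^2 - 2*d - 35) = (d - 8)/(d + 5)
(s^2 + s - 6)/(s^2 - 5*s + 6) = (s + 3)/(s - 3)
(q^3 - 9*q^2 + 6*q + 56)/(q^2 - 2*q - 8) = q - 7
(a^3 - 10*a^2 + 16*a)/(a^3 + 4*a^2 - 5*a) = (a^2 - 10*a + 16)/(a^2 + 4*a - 5)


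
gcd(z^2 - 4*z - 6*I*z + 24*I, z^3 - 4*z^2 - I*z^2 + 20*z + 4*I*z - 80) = z - 4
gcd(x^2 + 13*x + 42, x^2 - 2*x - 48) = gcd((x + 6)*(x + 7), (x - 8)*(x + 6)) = x + 6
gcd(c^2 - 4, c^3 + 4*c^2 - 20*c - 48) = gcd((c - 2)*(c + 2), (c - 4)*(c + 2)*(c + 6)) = c + 2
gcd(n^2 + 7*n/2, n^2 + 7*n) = n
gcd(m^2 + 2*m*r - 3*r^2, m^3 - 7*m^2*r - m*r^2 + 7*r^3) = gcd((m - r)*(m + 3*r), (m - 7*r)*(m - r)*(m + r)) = -m + r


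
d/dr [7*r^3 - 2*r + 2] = 21*r^2 - 2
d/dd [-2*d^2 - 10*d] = -4*d - 10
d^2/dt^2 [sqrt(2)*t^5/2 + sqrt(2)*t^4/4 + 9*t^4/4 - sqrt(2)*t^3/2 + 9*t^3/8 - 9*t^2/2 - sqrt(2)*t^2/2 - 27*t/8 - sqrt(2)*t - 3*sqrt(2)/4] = 10*sqrt(2)*t^3 + 3*sqrt(2)*t^2 + 27*t^2 - 3*sqrt(2)*t + 27*t/4 - 9 - sqrt(2)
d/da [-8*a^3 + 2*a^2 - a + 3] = -24*a^2 + 4*a - 1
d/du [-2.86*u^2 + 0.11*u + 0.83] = 0.11 - 5.72*u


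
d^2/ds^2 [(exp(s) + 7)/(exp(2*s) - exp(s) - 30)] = (exp(4*s) + 29*exp(3*s) + 159*exp(2*s) + 817*exp(s) + 690)*exp(s)/(exp(6*s) - 3*exp(5*s) - 87*exp(4*s) + 179*exp(3*s) + 2610*exp(2*s) - 2700*exp(s) - 27000)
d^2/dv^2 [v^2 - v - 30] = 2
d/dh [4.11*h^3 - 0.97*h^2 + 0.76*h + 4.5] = 12.33*h^2 - 1.94*h + 0.76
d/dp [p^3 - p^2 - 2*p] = 3*p^2 - 2*p - 2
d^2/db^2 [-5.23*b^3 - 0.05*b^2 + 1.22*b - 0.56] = -31.38*b - 0.1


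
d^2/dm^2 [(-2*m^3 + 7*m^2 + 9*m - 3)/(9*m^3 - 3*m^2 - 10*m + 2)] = 2*(513*m^6 + 1647*m^5 - 81*m^4 + 235*m^3 + 3*m^2 + 30*m - 110)/(729*m^9 - 729*m^8 - 2187*m^7 + 2079*m^6 + 2106*m^5 - 1926*m^4 - 532*m^3 + 564*m^2 - 120*m + 8)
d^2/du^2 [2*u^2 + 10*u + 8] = 4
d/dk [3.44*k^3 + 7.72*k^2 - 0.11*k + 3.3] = 10.32*k^2 + 15.44*k - 0.11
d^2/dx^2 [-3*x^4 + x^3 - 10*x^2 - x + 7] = -36*x^2 + 6*x - 20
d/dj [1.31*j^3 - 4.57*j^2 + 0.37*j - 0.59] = 3.93*j^2 - 9.14*j + 0.37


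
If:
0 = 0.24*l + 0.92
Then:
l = -3.83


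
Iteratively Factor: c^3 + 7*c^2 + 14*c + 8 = (c + 4)*(c^2 + 3*c + 2) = (c + 1)*(c + 4)*(c + 2)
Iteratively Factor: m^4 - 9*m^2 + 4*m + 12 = (m - 2)*(m^3 + 2*m^2 - 5*m - 6) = (m - 2)^2*(m^2 + 4*m + 3) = (m - 2)^2*(m + 1)*(m + 3)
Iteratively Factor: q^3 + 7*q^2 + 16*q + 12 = (q + 2)*(q^2 + 5*q + 6) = (q + 2)*(q + 3)*(q + 2)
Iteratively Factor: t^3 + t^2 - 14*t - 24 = (t + 3)*(t^2 - 2*t - 8) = (t + 2)*(t + 3)*(t - 4)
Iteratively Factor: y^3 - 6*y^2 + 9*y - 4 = (y - 1)*(y^2 - 5*y + 4) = (y - 4)*(y - 1)*(y - 1)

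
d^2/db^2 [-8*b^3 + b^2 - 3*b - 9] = 2 - 48*b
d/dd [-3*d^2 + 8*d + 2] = 8 - 6*d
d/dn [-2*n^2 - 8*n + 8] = -4*n - 8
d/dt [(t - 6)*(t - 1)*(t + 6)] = 3*t^2 - 2*t - 36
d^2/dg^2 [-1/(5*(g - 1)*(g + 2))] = 2*(-(g - 1)^2 - (g - 1)*(g + 2) - (g + 2)^2)/(5*(g - 1)^3*(g + 2)^3)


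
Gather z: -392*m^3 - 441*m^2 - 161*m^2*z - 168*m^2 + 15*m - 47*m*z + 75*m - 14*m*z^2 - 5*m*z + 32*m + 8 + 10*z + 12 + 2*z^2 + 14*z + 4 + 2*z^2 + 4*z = -392*m^3 - 609*m^2 + 122*m + z^2*(4 - 14*m) + z*(-161*m^2 - 52*m + 28) + 24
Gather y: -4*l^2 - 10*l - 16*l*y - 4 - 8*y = -4*l^2 - 10*l + y*(-16*l - 8) - 4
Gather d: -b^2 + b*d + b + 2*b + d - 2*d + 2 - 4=-b^2 + 3*b + d*(b - 1) - 2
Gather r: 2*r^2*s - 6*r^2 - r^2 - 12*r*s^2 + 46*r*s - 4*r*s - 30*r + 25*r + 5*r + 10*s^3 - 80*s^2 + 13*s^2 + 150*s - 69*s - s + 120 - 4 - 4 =r^2*(2*s - 7) + r*(-12*s^2 + 42*s) + 10*s^3 - 67*s^2 + 80*s + 112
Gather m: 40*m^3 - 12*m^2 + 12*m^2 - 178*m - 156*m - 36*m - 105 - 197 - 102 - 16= 40*m^3 - 370*m - 420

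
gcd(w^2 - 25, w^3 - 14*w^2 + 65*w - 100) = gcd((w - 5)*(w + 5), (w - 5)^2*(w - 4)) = w - 5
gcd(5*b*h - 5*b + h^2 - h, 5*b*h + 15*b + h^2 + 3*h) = 5*b + h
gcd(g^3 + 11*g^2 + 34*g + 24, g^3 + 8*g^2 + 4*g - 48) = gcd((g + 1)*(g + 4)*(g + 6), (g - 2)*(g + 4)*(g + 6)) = g^2 + 10*g + 24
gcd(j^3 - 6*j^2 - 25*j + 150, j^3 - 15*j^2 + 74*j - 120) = j^2 - 11*j + 30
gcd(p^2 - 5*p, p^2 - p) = p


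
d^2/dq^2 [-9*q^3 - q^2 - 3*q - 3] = -54*q - 2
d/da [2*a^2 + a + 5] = 4*a + 1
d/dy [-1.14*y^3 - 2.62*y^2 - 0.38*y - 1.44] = -3.42*y^2 - 5.24*y - 0.38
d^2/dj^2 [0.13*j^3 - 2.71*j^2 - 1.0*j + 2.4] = 0.78*j - 5.42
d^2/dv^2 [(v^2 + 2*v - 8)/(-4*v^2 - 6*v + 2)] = (-2*v^3 + 90*v^2 + 132*v + 81)/(8*v^6 + 36*v^5 + 42*v^4 - 9*v^3 - 21*v^2 + 9*v - 1)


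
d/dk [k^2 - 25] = 2*k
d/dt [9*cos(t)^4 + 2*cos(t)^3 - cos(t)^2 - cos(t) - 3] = -(25*cos(t) + 3*cos(2*t) + 9*cos(3*t) + 2)*sin(t)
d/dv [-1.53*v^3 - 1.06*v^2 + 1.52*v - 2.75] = -4.59*v^2 - 2.12*v + 1.52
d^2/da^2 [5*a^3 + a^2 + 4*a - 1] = 30*a + 2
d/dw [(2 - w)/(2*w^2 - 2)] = (-w^2 + 2*w*(w - 2) + 1)/(2*(w^2 - 1)^2)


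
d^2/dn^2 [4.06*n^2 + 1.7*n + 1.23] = 8.12000000000000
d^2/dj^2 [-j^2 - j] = -2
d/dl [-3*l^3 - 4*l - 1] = -9*l^2 - 4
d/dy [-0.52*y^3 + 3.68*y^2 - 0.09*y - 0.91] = -1.56*y^2 + 7.36*y - 0.09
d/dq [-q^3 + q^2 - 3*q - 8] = -3*q^2 + 2*q - 3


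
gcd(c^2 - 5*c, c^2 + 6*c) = c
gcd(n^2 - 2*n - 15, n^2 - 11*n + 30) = n - 5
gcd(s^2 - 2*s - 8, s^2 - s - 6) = s + 2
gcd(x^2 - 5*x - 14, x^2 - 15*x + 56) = x - 7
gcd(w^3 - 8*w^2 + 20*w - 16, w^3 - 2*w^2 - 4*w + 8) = w^2 - 4*w + 4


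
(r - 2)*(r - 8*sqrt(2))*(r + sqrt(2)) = r^3 - 7*sqrt(2)*r^2 - 2*r^2 - 16*r + 14*sqrt(2)*r + 32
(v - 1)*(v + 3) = v^2 + 2*v - 3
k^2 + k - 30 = (k - 5)*(k + 6)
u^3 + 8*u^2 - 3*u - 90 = (u - 3)*(u + 5)*(u + 6)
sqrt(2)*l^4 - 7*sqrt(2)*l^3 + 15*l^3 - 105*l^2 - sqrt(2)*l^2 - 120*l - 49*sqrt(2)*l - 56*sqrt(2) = (l - 8)*(l + 1)*(l + 7*sqrt(2))*(sqrt(2)*l + 1)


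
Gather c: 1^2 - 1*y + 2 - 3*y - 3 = -4*y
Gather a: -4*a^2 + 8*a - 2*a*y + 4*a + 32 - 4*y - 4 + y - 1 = -4*a^2 + a*(12 - 2*y) - 3*y + 27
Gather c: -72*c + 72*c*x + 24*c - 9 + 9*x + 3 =c*(72*x - 48) + 9*x - 6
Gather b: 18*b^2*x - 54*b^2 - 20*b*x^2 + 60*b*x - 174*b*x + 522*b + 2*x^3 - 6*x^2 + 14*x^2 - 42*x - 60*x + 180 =b^2*(18*x - 54) + b*(-20*x^2 - 114*x + 522) + 2*x^3 + 8*x^2 - 102*x + 180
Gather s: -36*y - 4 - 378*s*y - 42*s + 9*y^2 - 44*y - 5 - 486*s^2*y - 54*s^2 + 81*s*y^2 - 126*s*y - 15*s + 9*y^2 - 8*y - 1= s^2*(-486*y - 54) + s*(81*y^2 - 504*y - 57) + 18*y^2 - 88*y - 10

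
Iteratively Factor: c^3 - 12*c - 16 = (c - 4)*(c^2 + 4*c + 4) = (c - 4)*(c + 2)*(c + 2)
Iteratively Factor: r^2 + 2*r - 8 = (r - 2)*(r + 4)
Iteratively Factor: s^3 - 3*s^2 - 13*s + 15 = (s - 5)*(s^2 + 2*s - 3) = (s - 5)*(s - 1)*(s + 3)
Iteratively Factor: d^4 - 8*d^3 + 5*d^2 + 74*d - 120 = (d - 5)*(d^3 - 3*d^2 - 10*d + 24) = (d - 5)*(d - 4)*(d^2 + d - 6) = (d - 5)*(d - 4)*(d + 3)*(d - 2)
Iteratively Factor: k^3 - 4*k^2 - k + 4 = (k - 1)*(k^2 - 3*k - 4) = (k - 1)*(k + 1)*(k - 4)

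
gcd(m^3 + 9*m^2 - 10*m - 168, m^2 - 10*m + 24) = m - 4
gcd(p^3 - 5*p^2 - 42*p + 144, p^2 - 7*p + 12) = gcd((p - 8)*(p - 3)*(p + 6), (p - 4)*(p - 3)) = p - 3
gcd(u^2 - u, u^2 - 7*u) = u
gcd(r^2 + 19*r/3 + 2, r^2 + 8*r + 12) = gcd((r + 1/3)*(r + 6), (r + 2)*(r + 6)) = r + 6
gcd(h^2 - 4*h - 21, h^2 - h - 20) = 1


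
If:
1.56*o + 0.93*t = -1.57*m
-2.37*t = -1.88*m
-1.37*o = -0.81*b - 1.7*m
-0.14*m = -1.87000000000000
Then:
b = -61.45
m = 13.36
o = -19.76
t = 10.60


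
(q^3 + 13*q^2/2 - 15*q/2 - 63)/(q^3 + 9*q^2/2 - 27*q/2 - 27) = (2*q + 7)/(2*q + 3)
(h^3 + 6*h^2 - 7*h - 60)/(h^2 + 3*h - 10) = (h^2 + h - 12)/(h - 2)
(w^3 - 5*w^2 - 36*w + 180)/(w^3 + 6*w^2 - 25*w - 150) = (w - 6)/(w + 5)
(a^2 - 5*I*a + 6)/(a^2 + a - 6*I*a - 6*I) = (a + I)/(a + 1)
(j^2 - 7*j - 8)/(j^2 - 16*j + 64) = (j + 1)/(j - 8)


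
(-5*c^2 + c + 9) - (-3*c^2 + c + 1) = 8 - 2*c^2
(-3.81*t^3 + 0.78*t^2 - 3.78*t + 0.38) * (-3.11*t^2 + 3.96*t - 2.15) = 11.8491*t^5 - 17.5134*t^4 + 23.0361*t^3 - 17.8276*t^2 + 9.6318*t - 0.817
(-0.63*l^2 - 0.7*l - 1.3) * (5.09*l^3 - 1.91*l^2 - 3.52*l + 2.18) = -3.2067*l^5 - 2.3597*l^4 - 3.0624*l^3 + 3.5736*l^2 + 3.05*l - 2.834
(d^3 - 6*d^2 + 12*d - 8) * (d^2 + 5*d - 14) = d^5 - d^4 - 32*d^3 + 136*d^2 - 208*d + 112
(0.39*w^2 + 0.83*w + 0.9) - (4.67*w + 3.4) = 0.39*w^2 - 3.84*w - 2.5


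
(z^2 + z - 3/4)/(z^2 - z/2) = (z + 3/2)/z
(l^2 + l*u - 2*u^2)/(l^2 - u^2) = (l + 2*u)/(l + u)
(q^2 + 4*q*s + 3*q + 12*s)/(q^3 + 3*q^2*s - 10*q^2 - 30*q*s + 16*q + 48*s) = (q^2 + 4*q*s + 3*q + 12*s)/(q^3 + 3*q^2*s - 10*q^2 - 30*q*s + 16*q + 48*s)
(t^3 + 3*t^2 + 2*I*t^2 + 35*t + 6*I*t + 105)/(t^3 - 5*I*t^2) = (t^2 + t*(3 + 7*I) + 21*I)/t^2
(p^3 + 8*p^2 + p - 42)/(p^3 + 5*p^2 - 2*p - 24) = (p + 7)/(p + 4)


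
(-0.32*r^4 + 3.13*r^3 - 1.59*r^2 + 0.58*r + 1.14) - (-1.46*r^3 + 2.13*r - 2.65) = -0.32*r^4 + 4.59*r^3 - 1.59*r^2 - 1.55*r + 3.79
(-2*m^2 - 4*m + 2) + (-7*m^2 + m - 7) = -9*m^2 - 3*m - 5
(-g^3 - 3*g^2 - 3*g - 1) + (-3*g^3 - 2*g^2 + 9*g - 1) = -4*g^3 - 5*g^2 + 6*g - 2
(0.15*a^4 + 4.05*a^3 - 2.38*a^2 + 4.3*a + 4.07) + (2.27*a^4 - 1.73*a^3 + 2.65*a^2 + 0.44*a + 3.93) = 2.42*a^4 + 2.32*a^3 + 0.27*a^2 + 4.74*a + 8.0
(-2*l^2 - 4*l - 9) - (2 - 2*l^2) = -4*l - 11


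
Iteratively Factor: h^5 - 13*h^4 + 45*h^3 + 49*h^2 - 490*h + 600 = (h - 5)*(h^4 - 8*h^3 + 5*h^2 + 74*h - 120) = (h - 5)^2*(h^3 - 3*h^2 - 10*h + 24) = (h - 5)^2*(h - 2)*(h^2 - h - 12) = (h - 5)^2*(h - 2)*(h + 3)*(h - 4)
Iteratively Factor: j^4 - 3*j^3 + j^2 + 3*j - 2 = (j - 2)*(j^3 - j^2 - j + 1) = (j - 2)*(j + 1)*(j^2 - 2*j + 1) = (j - 2)*(j - 1)*(j + 1)*(j - 1)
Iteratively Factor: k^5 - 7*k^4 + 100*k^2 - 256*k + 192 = (k + 4)*(k^4 - 11*k^3 + 44*k^2 - 76*k + 48) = (k - 4)*(k + 4)*(k^3 - 7*k^2 + 16*k - 12) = (k - 4)*(k - 3)*(k + 4)*(k^2 - 4*k + 4) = (k - 4)*(k - 3)*(k - 2)*(k + 4)*(k - 2)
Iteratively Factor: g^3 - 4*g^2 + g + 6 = (g - 3)*(g^2 - g - 2) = (g - 3)*(g + 1)*(g - 2)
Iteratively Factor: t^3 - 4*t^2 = (t - 4)*(t^2) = t*(t - 4)*(t)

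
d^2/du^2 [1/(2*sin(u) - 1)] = 2*(-sin(u) + cos(2*u) + 3)/(2*sin(u) - 1)^3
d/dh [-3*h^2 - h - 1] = -6*h - 1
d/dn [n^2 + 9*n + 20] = 2*n + 9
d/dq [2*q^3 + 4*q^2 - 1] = 2*q*(3*q + 4)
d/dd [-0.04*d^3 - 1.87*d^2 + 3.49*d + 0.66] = -0.12*d^2 - 3.74*d + 3.49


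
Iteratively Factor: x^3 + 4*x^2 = (x + 4)*(x^2) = x*(x + 4)*(x)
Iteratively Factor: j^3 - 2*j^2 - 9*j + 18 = (j - 3)*(j^2 + j - 6) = (j - 3)*(j - 2)*(j + 3)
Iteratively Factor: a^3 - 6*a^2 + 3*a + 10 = (a + 1)*(a^2 - 7*a + 10) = (a - 2)*(a + 1)*(a - 5)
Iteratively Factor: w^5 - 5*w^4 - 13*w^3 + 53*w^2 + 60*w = (w + 1)*(w^4 - 6*w^3 - 7*w^2 + 60*w) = (w - 5)*(w + 1)*(w^3 - w^2 - 12*w) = (w - 5)*(w + 1)*(w + 3)*(w^2 - 4*w) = (w - 5)*(w - 4)*(w + 1)*(w + 3)*(w)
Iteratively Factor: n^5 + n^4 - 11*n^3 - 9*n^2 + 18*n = (n + 2)*(n^4 - n^3 - 9*n^2 + 9*n) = n*(n + 2)*(n^3 - n^2 - 9*n + 9) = n*(n + 2)*(n + 3)*(n^2 - 4*n + 3) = n*(n - 3)*(n + 2)*(n + 3)*(n - 1)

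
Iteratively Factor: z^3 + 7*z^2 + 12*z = (z + 4)*(z^2 + 3*z) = z*(z + 4)*(z + 3)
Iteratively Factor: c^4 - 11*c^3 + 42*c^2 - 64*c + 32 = (c - 4)*(c^3 - 7*c^2 + 14*c - 8) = (c - 4)^2*(c^2 - 3*c + 2) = (c - 4)^2*(c - 1)*(c - 2)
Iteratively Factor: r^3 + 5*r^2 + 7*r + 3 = (r + 1)*(r^2 + 4*r + 3) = (r + 1)*(r + 3)*(r + 1)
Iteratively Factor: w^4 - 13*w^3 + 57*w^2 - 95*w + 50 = (w - 5)*(w^3 - 8*w^2 + 17*w - 10) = (w - 5)^2*(w^2 - 3*w + 2) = (w - 5)^2*(w - 1)*(w - 2)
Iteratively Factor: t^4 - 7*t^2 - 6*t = (t - 3)*(t^3 + 3*t^2 + 2*t) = t*(t - 3)*(t^2 + 3*t + 2) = t*(t - 3)*(t + 1)*(t + 2)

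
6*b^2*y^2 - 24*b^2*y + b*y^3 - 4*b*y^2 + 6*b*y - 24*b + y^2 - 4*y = (6*b + y)*(y - 4)*(b*y + 1)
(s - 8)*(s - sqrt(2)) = s^2 - 8*s - sqrt(2)*s + 8*sqrt(2)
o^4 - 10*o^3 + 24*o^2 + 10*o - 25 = (o - 5)^2*(o - 1)*(o + 1)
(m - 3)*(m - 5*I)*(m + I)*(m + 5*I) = m^4 - 3*m^3 + I*m^3 + 25*m^2 - 3*I*m^2 - 75*m + 25*I*m - 75*I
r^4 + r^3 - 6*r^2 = r^2*(r - 2)*(r + 3)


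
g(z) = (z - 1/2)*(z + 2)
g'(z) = 2*z + 3/2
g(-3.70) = 7.14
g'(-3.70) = -5.90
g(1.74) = 4.64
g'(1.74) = 4.98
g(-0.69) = -1.56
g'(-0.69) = 0.12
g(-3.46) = 5.78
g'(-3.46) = -5.42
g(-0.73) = -1.56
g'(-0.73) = 0.04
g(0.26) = -0.54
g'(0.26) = 2.02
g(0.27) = -0.52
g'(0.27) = 2.04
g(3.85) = 19.60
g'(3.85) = 9.20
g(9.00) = 93.50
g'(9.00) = 19.50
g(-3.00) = 3.50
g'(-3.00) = -4.50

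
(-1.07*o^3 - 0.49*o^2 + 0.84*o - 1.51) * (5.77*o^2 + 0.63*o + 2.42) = -6.1739*o^5 - 3.5014*o^4 + 1.9487*o^3 - 9.3693*o^2 + 1.0815*o - 3.6542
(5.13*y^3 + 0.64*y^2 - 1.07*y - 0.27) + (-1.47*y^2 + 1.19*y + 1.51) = 5.13*y^3 - 0.83*y^2 + 0.12*y + 1.24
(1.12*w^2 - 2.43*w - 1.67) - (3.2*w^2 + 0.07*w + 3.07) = -2.08*w^2 - 2.5*w - 4.74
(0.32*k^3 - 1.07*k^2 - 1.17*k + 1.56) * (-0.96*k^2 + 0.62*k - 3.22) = -0.3072*k^5 + 1.2256*k^4 - 0.5706*k^3 + 1.2224*k^2 + 4.7346*k - 5.0232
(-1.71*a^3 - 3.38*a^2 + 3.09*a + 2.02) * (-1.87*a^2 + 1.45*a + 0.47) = 3.1977*a^5 + 3.8411*a^4 - 11.483*a^3 - 0.8855*a^2 + 4.3813*a + 0.9494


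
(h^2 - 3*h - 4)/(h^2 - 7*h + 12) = (h + 1)/(h - 3)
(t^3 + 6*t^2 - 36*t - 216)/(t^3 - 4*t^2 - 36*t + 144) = (t + 6)/(t - 4)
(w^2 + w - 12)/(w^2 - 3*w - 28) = (w - 3)/(w - 7)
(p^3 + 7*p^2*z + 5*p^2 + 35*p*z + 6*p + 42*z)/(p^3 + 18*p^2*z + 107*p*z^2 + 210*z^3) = (p^2 + 5*p + 6)/(p^2 + 11*p*z + 30*z^2)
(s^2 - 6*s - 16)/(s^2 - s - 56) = (s + 2)/(s + 7)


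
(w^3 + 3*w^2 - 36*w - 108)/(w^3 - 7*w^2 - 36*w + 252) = (w + 3)/(w - 7)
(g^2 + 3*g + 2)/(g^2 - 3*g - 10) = (g + 1)/(g - 5)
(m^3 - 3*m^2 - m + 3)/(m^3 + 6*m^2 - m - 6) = (m - 3)/(m + 6)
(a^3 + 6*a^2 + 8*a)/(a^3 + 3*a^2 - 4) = a*(a + 4)/(a^2 + a - 2)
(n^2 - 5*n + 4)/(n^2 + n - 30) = (n^2 - 5*n + 4)/(n^2 + n - 30)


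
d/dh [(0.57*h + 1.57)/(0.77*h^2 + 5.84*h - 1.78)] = (0.4389*h^2 + 3.3288*h - (0.57*h + 1.57)*(1.54*h + 5.84) - 1.0146)/(0.77*h^2 + 5.84*h - 1.78)^2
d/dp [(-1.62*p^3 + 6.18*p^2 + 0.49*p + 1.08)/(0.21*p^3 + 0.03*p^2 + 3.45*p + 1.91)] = (2.22044604925031e-16*p^5 - 1.3464*p^4 - 11.3838*p^3 + 11.3433*p^2 + 23.5428*p - 2.7901)/(0.0441*p^6 + 0.0126*p^5 + 1.4499*p^4 + 1.0092*p^3 + 12.0171*p^2 + 13.179*p + 3.6481)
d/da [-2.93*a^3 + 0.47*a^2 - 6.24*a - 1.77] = -8.79*a^2 + 0.94*a - 6.24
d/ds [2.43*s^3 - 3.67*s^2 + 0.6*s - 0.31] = 7.29*s^2 - 7.34*s + 0.6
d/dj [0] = 0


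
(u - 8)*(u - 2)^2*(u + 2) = u^4 - 10*u^3 + 12*u^2 + 40*u - 64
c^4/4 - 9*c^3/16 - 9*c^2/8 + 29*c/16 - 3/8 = (c/4 + 1/2)*(c - 3)*(c - 1)*(c - 1/4)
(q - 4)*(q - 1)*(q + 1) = q^3 - 4*q^2 - q + 4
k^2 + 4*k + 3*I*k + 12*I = (k + 4)*(k + 3*I)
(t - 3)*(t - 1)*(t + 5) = t^3 + t^2 - 17*t + 15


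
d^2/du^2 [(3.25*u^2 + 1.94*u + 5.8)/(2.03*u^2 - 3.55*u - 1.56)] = (62.831342*u^3 + 205.15992*u^2 - 213.924648*u + 177.25484)/(8.365427*u^6 - 43.887585*u^5 + 57.463413*u^4 + 22.713965*u^3 - 44.159076*u^2 - 25.91784*u - 3.796416)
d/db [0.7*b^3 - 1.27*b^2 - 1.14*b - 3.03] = 2.1*b^2 - 2.54*b - 1.14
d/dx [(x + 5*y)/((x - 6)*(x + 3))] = (-x^2 - 10*x*y + 15*y - 18)/(x^4 - 6*x^3 - 27*x^2 + 108*x + 324)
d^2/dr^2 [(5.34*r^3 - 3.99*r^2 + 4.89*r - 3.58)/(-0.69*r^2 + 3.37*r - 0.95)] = (3.5527136788005e-15*r^5 - 4.26325641456066e-14*r^4 - 100.391316*r^3 + 97.1100180000001*r^2 - 59.631174*r + 52.513304)/(0.328509*r^6 - 4.813371*r^5 + 24.865668*r^4 - 51.526963*r^3 + 34.23534*r^2 - 9.124275*r + 0.857375)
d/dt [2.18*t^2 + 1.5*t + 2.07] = 4.36*t + 1.5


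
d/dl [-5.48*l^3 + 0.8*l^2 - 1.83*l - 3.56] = -16.44*l^2 + 1.6*l - 1.83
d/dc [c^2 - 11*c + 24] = 2*c - 11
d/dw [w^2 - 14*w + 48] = 2*w - 14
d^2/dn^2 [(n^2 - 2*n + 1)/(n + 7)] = 128/(n^3 + 21*n^2 + 147*n + 343)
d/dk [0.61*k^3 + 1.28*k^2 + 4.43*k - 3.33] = 1.83*k^2 + 2.56*k + 4.43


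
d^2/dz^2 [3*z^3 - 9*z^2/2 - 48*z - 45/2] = 18*z - 9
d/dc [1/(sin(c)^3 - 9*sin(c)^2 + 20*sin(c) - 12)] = (-3*sin(c)^2 + 18*sin(c) - 20)*cos(c)/(sin(c)^3 - 9*sin(c)^2 + 20*sin(c) - 12)^2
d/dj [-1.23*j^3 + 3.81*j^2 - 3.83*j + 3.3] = -3.69*j^2 + 7.62*j - 3.83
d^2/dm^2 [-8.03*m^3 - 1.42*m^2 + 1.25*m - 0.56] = -48.18*m - 2.84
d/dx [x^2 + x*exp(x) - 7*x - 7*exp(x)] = x*exp(x) + 2*x - 6*exp(x) - 7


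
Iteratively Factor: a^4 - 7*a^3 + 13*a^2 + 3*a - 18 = (a - 2)*(a^3 - 5*a^2 + 3*a + 9) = (a - 3)*(a - 2)*(a^2 - 2*a - 3) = (a - 3)^2*(a - 2)*(a + 1)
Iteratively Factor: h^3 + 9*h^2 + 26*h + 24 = (h + 3)*(h^2 + 6*h + 8) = (h + 3)*(h + 4)*(h + 2)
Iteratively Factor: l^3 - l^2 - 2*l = (l + 1)*(l^2 - 2*l) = l*(l + 1)*(l - 2)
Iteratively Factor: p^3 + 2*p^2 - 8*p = (p + 4)*(p^2 - 2*p) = p*(p + 4)*(p - 2)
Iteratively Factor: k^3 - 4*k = (k + 2)*(k^2 - 2*k) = (k - 2)*(k + 2)*(k)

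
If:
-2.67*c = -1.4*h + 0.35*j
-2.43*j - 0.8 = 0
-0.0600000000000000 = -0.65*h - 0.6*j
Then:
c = 0.25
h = 0.40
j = -0.33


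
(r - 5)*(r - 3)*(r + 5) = r^3 - 3*r^2 - 25*r + 75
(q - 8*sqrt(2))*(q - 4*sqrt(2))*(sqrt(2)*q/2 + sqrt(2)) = sqrt(2)*q^3/2 - 12*q^2 + sqrt(2)*q^2 - 24*q + 32*sqrt(2)*q + 64*sqrt(2)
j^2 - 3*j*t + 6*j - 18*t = (j + 6)*(j - 3*t)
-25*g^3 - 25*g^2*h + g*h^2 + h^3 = (-5*g + h)*(g + h)*(5*g + h)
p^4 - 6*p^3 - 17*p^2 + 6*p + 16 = (p - 8)*(p - 1)*(p + 1)*(p + 2)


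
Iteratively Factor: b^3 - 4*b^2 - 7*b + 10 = (b + 2)*(b^2 - 6*b + 5) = (b - 1)*(b + 2)*(b - 5)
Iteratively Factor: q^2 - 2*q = (q)*(q - 2)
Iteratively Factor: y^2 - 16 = (y - 4)*(y + 4)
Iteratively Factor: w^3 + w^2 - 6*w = (w - 2)*(w^2 + 3*w) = (w - 2)*(w + 3)*(w)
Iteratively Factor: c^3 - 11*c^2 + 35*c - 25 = (c - 1)*(c^2 - 10*c + 25) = (c - 5)*(c - 1)*(c - 5)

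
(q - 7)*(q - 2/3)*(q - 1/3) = q^3 - 8*q^2 + 65*q/9 - 14/9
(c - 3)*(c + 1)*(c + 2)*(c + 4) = c^4 + 4*c^3 - 7*c^2 - 34*c - 24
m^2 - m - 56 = (m - 8)*(m + 7)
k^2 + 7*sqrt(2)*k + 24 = (k + 3*sqrt(2))*(k + 4*sqrt(2))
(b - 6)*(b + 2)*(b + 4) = b^3 - 28*b - 48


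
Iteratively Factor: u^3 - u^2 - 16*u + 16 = (u - 4)*(u^2 + 3*u - 4) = (u - 4)*(u - 1)*(u + 4)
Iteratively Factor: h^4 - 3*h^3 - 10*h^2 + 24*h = (h)*(h^3 - 3*h^2 - 10*h + 24) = h*(h + 3)*(h^2 - 6*h + 8) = h*(h - 2)*(h + 3)*(h - 4)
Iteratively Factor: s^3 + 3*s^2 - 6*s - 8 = (s - 2)*(s^2 + 5*s + 4) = (s - 2)*(s + 1)*(s + 4)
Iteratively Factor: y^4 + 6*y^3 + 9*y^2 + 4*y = (y)*(y^3 + 6*y^2 + 9*y + 4) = y*(y + 1)*(y^2 + 5*y + 4) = y*(y + 1)*(y + 4)*(y + 1)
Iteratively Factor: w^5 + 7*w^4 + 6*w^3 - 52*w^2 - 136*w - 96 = (w + 4)*(w^4 + 3*w^3 - 6*w^2 - 28*w - 24) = (w + 2)*(w + 4)*(w^3 + w^2 - 8*w - 12) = (w + 2)^2*(w + 4)*(w^2 - w - 6) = (w + 2)^3*(w + 4)*(w - 3)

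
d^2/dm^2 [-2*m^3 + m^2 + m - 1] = 2 - 12*m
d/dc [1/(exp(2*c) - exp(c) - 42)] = (1 - 2*exp(c))*exp(c)/(-exp(2*c) + exp(c) + 42)^2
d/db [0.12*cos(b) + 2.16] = -0.12*sin(b)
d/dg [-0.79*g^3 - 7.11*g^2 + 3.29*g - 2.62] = -2.37*g^2 - 14.22*g + 3.29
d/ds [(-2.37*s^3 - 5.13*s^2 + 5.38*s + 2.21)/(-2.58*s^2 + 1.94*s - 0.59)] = (6.1146*s^4 - 9.1956*s^3 + 8.1231*s^2 + 17.457*s - 7.4616)/(6.6564*s^4 - 10.0104*s^3 + 6.808*s^2 - 2.2892*s + 0.3481)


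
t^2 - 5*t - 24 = (t - 8)*(t + 3)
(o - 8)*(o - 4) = o^2 - 12*o + 32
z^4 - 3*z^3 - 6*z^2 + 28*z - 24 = (z - 2)^3*(z + 3)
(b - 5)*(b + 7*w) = b^2 + 7*b*w - 5*b - 35*w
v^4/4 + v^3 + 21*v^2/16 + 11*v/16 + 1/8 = (v/4 + 1/4)*(v + 1/2)^2*(v + 2)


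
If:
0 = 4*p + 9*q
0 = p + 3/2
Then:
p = -3/2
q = 2/3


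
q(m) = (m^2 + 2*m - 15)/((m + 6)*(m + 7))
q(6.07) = 0.22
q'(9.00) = 0.04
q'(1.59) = 0.11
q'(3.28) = 0.08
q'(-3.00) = 0.25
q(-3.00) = -1.00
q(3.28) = 0.02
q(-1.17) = -0.57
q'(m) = (2*m + 2)/((m + 6)*(m + 7)) - (m^2 + 2*m - 15)/((m + 6)*(m + 7)^2) - (m^2 + 2*m - 15)/((m + 6)^2*(m + 7)) = (11*m^2 + 114*m + 279)/(m^4 + 26*m^3 + 253*m^2 + 1092*m + 1764)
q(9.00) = 0.35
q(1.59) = -0.14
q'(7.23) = 0.05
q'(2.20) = 0.10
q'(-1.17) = 0.20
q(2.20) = -0.08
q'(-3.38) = 0.22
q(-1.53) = -0.64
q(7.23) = 0.27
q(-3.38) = -1.09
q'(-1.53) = 0.22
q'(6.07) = 0.06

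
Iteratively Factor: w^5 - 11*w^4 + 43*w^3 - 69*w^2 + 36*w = (w - 1)*(w^4 - 10*w^3 + 33*w^2 - 36*w) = (w - 4)*(w - 1)*(w^3 - 6*w^2 + 9*w) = (w - 4)*(w - 3)*(w - 1)*(w^2 - 3*w) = (w - 4)*(w - 3)^2*(w - 1)*(w)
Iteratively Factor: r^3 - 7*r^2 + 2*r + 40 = (r - 4)*(r^2 - 3*r - 10) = (r - 5)*(r - 4)*(r + 2)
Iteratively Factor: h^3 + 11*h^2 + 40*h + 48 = (h + 4)*(h^2 + 7*h + 12) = (h + 3)*(h + 4)*(h + 4)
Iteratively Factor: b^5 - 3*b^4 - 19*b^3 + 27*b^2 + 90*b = (b + 3)*(b^4 - 6*b^3 - b^2 + 30*b) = (b + 2)*(b + 3)*(b^3 - 8*b^2 + 15*b) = b*(b + 2)*(b + 3)*(b^2 - 8*b + 15) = b*(b - 5)*(b + 2)*(b + 3)*(b - 3)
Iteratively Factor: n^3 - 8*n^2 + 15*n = (n - 5)*(n^2 - 3*n) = (n - 5)*(n - 3)*(n)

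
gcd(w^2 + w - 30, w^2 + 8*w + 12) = w + 6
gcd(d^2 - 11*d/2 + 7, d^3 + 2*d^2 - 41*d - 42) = 1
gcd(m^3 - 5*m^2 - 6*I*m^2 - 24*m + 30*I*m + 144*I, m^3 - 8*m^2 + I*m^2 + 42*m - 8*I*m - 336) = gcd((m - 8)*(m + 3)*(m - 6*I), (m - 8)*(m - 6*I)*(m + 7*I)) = m^2 + m*(-8 - 6*I) + 48*I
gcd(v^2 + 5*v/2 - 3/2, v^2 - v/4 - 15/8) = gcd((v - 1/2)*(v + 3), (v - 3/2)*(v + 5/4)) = 1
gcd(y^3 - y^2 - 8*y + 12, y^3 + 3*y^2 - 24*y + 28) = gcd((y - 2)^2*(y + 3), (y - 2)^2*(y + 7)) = y^2 - 4*y + 4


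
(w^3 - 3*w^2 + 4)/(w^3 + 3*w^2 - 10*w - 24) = (w^3 - 3*w^2 + 4)/(w^3 + 3*w^2 - 10*w - 24)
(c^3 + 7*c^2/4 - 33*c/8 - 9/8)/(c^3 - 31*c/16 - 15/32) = 4*(c + 3)/(4*c + 5)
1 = 1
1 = 1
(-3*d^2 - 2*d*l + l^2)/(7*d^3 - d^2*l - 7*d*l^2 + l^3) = (-3*d + l)/(7*d^2 - 8*d*l + l^2)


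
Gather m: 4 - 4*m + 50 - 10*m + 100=154 - 14*m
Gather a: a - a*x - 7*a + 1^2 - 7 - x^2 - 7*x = a*(-x - 6) - x^2 - 7*x - 6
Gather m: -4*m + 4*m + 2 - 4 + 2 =0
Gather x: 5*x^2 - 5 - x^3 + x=-x^3 + 5*x^2 + x - 5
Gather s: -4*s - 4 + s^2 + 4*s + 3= s^2 - 1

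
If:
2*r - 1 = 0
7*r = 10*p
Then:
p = 7/20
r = 1/2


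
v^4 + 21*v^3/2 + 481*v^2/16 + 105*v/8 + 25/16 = (v + 1/4)^2*(v + 5)^2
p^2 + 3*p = p*(p + 3)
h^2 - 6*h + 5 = (h - 5)*(h - 1)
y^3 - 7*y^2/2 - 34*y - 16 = (y - 8)*(y + 1/2)*(y + 4)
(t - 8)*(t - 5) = t^2 - 13*t + 40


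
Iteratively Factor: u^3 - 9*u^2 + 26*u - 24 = (u - 2)*(u^2 - 7*u + 12) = (u - 3)*(u - 2)*(u - 4)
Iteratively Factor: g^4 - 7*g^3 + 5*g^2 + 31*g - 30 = (g + 2)*(g^3 - 9*g^2 + 23*g - 15) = (g - 5)*(g + 2)*(g^2 - 4*g + 3) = (g - 5)*(g - 1)*(g + 2)*(g - 3)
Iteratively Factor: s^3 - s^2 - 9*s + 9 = (s + 3)*(s^2 - 4*s + 3) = (s - 1)*(s + 3)*(s - 3)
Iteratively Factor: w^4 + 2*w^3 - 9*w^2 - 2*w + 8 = (w + 1)*(w^3 + w^2 - 10*w + 8) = (w - 2)*(w + 1)*(w^2 + 3*w - 4) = (w - 2)*(w + 1)*(w + 4)*(w - 1)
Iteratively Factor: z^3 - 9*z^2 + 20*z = (z - 4)*(z^2 - 5*z) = z*(z - 4)*(z - 5)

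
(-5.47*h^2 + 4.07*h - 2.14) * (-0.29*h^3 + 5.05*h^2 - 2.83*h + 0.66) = 1.5863*h^5 - 28.8038*h^4 + 36.6542*h^3 - 25.9353*h^2 + 8.7424*h - 1.4124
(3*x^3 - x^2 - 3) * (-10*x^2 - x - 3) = -30*x^5 + 7*x^4 - 8*x^3 + 33*x^2 + 3*x + 9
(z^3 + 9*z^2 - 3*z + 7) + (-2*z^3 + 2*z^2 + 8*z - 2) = -z^3 + 11*z^2 + 5*z + 5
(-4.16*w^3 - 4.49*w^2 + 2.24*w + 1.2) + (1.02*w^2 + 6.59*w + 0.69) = -4.16*w^3 - 3.47*w^2 + 8.83*w + 1.89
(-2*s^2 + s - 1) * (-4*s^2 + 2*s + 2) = 8*s^4 - 8*s^3 + 2*s^2 - 2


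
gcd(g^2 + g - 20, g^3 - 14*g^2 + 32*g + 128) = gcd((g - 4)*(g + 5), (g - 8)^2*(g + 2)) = 1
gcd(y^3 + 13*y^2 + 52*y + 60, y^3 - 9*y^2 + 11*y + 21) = 1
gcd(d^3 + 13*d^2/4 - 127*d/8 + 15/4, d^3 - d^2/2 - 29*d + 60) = d^2 + 7*d/2 - 15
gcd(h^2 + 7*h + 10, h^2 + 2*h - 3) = 1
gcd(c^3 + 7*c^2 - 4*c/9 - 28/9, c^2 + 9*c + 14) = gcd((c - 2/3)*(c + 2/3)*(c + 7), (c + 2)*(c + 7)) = c + 7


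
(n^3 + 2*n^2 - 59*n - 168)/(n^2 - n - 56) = n + 3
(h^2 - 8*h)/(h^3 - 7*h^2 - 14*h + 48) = h/(h^2 + h - 6)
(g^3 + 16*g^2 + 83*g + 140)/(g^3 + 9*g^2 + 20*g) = (g + 7)/g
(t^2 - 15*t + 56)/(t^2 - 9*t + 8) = (t - 7)/(t - 1)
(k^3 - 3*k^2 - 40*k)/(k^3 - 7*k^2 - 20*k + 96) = k*(k + 5)/(k^2 + k - 12)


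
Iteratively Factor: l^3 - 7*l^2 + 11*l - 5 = (l - 1)*(l^2 - 6*l + 5) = (l - 1)^2*(l - 5)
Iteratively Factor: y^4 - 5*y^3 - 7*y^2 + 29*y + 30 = (y + 1)*(y^3 - 6*y^2 - y + 30) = (y - 5)*(y + 1)*(y^2 - y - 6) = (y - 5)*(y - 3)*(y + 1)*(y + 2)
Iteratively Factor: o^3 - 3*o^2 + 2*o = (o)*(o^2 - 3*o + 2) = o*(o - 1)*(o - 2)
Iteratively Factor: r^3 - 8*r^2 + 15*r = (r)*(r^2 - 8*r + 15) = r*(r - 5)*(r - 3)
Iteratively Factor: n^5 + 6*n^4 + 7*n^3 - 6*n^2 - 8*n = (n + 2)*(n^4 + 4*n^3 - n^2 - 4*n) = n*(n + 2)*(n^3 + 4*n^2 - n - 4) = n*(n + 1)*(n + 2)*(n^2 + 3*n - 4) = n*(n - 1)*(n + 1)*(n + 2)*(n + 4)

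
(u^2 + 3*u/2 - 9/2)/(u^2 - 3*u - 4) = (-2*u^2 - 3*u + 9)/(2*(-u^2 + 3*u + 4))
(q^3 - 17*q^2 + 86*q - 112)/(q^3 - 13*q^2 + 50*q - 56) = (q - 8)/(q - 4)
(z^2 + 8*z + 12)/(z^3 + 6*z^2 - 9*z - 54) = (z + 2)/(z^2 - 9)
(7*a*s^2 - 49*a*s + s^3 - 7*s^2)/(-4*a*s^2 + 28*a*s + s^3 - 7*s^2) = (7*a + s)/(-4*a + s)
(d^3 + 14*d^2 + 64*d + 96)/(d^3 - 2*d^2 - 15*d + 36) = (d^2 + 10*d + 24)/(d^2 - 6*d + 9)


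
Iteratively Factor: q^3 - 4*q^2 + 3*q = (q)*(q^2 - 4*q + 3) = q*(q - 1)*(q - 3)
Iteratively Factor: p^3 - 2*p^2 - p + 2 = (p - 2)*(p^2 - 1) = (p - 2)*(p - 1)*(p + 1)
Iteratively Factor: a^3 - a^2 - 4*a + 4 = (a - 2)*(a^2 + a - 2) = (a - 2)*(a + 2)*(a - 1)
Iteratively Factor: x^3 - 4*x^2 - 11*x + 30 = (x - 2)*(x^2 - 2*x - 15) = (x - 5)*(x - 2)*(x + 3)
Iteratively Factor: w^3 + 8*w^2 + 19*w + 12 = (w + 1)*(w^2 + 7*w + 12) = (w + 1)*(w + 3)*(w + 4)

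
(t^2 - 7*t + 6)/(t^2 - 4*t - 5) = (-t^2 + 7*t - 6)/(-t^2 + 4*t + 5)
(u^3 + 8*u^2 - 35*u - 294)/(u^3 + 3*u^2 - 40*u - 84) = (u + 7)/(u + 2)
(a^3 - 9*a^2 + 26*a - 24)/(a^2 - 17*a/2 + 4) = 2*(a^3 - 9*a^2 + 26*a - 24)/(2*a^2 - 17*a + 8)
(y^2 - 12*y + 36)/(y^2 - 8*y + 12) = (y - 6)/(y - 2)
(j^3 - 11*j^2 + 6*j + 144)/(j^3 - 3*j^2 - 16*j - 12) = (j^2 - 5*j - 24)/(j^2 + 3*j + 2)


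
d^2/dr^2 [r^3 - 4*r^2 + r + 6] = 6*r - 8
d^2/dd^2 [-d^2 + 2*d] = -2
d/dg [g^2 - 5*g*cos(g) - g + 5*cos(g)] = 5*g*sin(g) + 2*g - 5*sqrt(2)*sin(g + pi/4) - 1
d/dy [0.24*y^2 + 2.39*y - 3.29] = 0.48*y + 2.39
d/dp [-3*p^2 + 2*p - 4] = 2 - 6*p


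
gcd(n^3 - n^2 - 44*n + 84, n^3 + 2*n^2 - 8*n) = n - 2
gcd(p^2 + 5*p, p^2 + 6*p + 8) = 1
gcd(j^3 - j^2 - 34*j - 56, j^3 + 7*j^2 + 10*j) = j + 2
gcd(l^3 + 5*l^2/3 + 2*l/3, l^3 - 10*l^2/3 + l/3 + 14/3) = l + 1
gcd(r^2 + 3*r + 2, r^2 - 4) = r + 2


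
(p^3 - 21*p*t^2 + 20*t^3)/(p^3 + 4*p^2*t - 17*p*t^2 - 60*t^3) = (p - t)/(p + 3*t)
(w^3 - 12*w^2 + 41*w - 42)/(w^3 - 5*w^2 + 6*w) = (w - 7)/w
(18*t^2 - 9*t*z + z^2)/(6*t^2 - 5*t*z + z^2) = (-6*t + z)/(-2*t + z)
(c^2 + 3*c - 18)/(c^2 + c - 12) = (c + 6)/(c + 4)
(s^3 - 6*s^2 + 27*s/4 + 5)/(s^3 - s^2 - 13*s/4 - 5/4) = (s - 4)/(s + 1)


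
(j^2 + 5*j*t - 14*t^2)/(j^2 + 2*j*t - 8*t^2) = (j + 7*t)/(j + 4*t)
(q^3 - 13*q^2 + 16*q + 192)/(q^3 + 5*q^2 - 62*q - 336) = (q^2 - 5*q - 24)/(q^2 + 13*q + 42)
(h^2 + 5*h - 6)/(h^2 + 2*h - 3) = (h + 6)/(h + 3)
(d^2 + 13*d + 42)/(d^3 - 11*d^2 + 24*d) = (d^2 + 13*d + 42)/(d*(d^2 - 11*d + 24))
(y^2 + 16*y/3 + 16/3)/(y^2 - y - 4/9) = 3*(3*y^2 + 16*y + 16)/(9*y^2 - 9*y - 4)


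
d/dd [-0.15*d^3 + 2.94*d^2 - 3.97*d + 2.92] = -0.45*d^2 + 5.88*d - 3.97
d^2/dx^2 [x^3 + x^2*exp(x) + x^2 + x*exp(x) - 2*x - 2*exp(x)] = x^2*exp(x) + 5*x*exp(x) + 6*x + 2*exp(x) + 2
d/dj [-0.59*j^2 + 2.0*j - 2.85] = 2.0 - 1.18*j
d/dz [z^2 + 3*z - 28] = 2*z + 3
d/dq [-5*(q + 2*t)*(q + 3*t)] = -10*q - 25*t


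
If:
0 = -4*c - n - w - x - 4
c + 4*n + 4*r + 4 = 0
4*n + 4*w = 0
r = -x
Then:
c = -x/4 - 1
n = 17*x/16 - 3/4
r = -x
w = 3/4 - 17*x/16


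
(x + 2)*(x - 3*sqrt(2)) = x^2 - 3*sqrt(2)*x + 2*x - 6*sqrt(2)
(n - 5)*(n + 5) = n^2 - 25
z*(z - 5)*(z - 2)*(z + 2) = z^4 - 5*z^3 - 4*z^2 + 20*z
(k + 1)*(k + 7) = k^2 + 8*k + 7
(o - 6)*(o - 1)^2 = o^3 - 8*o^2 + 13*o - 6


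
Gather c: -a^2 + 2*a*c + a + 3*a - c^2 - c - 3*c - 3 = -a^2 + 4*a - c^2 + c*(2*a - 4) - 3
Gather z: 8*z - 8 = 8*z - 8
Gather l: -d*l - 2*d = -d*l - 2*d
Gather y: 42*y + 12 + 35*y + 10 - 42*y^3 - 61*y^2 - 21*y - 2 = -42*y^3 - 61*y^2 + 56*y + 20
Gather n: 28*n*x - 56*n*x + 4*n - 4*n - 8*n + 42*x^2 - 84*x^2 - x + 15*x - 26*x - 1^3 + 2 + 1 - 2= n*(-28*x - 8) - 42*x^2 - 12*x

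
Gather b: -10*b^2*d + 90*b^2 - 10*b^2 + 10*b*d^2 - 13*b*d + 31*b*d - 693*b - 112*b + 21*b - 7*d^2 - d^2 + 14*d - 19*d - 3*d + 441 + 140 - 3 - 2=b^2*(80 - 10*d) + b*(10*d^2 + 18*d - 784) - 8*d^2 - 8*d + 576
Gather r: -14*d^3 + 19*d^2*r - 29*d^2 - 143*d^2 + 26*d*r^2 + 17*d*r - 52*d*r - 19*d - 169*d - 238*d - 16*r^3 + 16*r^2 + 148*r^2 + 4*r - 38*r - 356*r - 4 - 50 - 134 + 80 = -14*d^3 - 172*d^2 - 426*d - 16*r^3 + r^2*(26*d + 164) + r*(19*d^2 - 35*d - 390) - 108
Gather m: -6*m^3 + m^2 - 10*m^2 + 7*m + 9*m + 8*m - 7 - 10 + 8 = -6*m^3 - 9*m^2 + 24*m - 9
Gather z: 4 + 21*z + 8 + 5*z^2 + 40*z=5*z^2 + 61*z + 12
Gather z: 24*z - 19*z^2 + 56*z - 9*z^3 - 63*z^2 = -9*z^3 - 82*z^2 + 80*z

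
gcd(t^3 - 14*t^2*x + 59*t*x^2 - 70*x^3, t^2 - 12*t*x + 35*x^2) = t^2 - 12*t*x + 35*x^2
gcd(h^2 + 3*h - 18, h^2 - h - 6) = h - 3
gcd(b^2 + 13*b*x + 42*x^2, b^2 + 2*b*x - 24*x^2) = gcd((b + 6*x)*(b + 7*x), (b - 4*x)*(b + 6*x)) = b + 6*x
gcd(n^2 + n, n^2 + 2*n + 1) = n + 1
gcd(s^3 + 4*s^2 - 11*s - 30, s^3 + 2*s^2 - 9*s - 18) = s^2 - s - 6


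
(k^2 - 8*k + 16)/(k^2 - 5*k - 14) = (-k^2 + 8*k - 16)/(-k^2 + 5*k + 14)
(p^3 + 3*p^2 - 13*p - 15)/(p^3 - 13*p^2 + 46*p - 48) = (p^2 + 6*p + 5)/(p^2 - 10*p + 16)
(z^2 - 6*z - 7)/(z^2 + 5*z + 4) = (z - 7)/(z + 4)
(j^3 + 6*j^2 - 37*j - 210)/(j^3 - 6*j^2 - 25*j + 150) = (j + 7)/(j - 5)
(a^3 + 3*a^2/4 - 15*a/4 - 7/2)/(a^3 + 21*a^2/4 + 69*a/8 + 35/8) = 2*(a - 2)/(2*a + 5)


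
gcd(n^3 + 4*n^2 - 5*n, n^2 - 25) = n + 5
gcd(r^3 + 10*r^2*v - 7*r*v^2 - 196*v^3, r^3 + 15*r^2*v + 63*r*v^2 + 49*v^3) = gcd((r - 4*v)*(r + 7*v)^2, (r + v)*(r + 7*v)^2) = r^2 + 14*r*v + 49*v^2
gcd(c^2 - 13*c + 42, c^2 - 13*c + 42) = c^2 - 13*c + 42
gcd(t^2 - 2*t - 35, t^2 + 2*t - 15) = t + 5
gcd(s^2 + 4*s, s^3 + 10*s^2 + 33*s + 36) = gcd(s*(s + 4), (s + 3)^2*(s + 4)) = s + 4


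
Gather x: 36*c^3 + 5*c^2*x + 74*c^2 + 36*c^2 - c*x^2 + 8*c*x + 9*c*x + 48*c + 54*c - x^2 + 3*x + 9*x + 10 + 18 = 36*c^3 + 110*c^2 + 102*c + x^2*(-c - 1) + x*(5*c^2 + 17*c + 12) + 28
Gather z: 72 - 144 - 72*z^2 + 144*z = -72*z^2 + 144*z - 72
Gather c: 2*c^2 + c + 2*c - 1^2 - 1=2*c^2 + 3*c - 2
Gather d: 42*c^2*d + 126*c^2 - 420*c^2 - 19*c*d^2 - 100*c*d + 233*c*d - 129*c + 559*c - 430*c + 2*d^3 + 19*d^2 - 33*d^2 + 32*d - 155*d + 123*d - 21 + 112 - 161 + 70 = -294*c^2 + 2*d^3 + d^2*(-19*c - 14) + d*(42*c^2 + 133*c)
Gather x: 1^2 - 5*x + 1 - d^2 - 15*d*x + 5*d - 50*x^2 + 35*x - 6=-d^2 + 5*d - 50*x^2 + x*(30 - 15*d) - 4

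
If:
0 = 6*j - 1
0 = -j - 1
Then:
No Solution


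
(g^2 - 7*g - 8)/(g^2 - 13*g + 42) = (g^2 - 7*g - 8)/(g^2 - 13*g + 42)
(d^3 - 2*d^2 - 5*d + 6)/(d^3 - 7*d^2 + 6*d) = (d^2 - d - 6)/(d*(d - 6))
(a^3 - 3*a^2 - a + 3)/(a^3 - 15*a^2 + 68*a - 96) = (a^2 - 1)/(a^2 - 12*a + 32)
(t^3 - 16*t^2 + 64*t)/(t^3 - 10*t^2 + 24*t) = (t^2 - 16*t + 64)/(t^2 - 10*t + 24)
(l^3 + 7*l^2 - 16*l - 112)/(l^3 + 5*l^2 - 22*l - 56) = (l + 4)/(l + 2)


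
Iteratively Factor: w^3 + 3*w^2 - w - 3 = (w + 1)*(w^2 + 2*w - 3) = (w + 1)*(w + 3)*(w - 1)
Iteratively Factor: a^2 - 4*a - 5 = (a - 5)*(a + 1)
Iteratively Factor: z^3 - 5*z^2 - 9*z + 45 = (z + 3)*(z^2 - 8*z + 15) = (z - 3)*(z + 3)*(z - 5)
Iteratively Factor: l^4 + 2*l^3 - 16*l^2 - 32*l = (l + 2)*(l^3 - 16*l) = (l + 2)*(l + 4)*(l^2 - 4*l) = l*(l + 2)*(l + 4)*(l - 4)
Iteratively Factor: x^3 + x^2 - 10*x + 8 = (x - 2)*(x^2 + 3*x - 4) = (x - 2)*(x - 1)*(x + 4)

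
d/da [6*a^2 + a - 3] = 12*a + 1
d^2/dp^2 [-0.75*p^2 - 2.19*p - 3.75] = -1.50000000000000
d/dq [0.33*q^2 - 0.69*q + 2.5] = 0.66*q - 0.69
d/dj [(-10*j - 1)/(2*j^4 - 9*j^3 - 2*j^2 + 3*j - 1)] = (60*j^4 - 172*j^3 - 47*j^2 - 4*j + 13)/(4*j^8 - 36*j^7 + 73*j^6 + 48*j^5 - 54*j^4 + 6*j^3 + 13*j^2 - 6*j + 1)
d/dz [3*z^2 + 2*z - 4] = 6*z + 2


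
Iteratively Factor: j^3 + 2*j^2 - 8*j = (j + 4)*(j^2 - 2*j) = (j - 2)*(j + 4)*(j)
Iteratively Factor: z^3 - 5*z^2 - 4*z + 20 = (z - 5)*(z^2 - 4) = (z - 5)*(z - 2)*(z + 2)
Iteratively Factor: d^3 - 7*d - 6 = (d + 2)*(d^2 - 2*d - 3) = (d + 1)*(d + 2)*(d - 3)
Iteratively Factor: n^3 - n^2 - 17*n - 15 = (n - 5)*(n^2 + 4*n + 3) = (n - 5)*(n + 3)*(n + 1)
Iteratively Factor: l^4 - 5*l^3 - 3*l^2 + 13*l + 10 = (l - 2)*(l^3 - 3*l^2 - 9*l - 5) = (l - 2)*(l + 1)*(l^2 - 4*l - 5) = (l - 5)*(l - 2)*(l + 1)*(l + 1)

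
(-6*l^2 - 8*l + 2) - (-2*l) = -6*l^2 - 6*l + 2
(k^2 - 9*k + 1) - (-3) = k^2 - 9*k + 4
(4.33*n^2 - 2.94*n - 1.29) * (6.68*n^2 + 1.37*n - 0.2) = 28.9244*n^4 - 13.7071*n^3 - 13.511*n^2 - 1.1793*n + 0.258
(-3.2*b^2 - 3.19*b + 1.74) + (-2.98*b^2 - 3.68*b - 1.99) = -6.18*b^2 - 6.87*b - 0.25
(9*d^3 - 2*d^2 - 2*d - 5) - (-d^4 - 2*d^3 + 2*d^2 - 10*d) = d^4 + 11*d^3 - 4*d^2 + 8*d - 5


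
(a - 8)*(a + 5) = a^2 - 3*a - 40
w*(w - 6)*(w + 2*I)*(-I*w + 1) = -I*w^4 + 3*w^3 + 6*I*w^3 - 18*w^2 + 2*I*w^2 - 12*I*w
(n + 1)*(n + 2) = n^2 + 3*n + 2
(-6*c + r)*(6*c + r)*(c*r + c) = -36*c^3*r - 36*c^3 + c*r^3 + c*r^2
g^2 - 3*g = g*(g - 3)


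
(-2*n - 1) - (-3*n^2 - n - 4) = 3*n^2 - n + 3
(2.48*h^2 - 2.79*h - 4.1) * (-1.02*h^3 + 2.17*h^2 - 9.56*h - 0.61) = -2.5296*h^5 + 8.2274*h^4 - 25.5811*h^3 + 16.2626*h^2 + 40.8979*h + 2.501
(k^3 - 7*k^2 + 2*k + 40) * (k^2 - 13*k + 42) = k^5 - 20*k^4 + 135*k^3 - 280*k^2 - 436*k + 1680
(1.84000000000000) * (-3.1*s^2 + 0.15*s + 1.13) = -5.704*s^2 + 0.276*s + 2.0792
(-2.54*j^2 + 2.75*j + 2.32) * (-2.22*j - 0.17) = 5.6388*j^3 - 5.6732*j^2 - 5.6179*j - 0.3944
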